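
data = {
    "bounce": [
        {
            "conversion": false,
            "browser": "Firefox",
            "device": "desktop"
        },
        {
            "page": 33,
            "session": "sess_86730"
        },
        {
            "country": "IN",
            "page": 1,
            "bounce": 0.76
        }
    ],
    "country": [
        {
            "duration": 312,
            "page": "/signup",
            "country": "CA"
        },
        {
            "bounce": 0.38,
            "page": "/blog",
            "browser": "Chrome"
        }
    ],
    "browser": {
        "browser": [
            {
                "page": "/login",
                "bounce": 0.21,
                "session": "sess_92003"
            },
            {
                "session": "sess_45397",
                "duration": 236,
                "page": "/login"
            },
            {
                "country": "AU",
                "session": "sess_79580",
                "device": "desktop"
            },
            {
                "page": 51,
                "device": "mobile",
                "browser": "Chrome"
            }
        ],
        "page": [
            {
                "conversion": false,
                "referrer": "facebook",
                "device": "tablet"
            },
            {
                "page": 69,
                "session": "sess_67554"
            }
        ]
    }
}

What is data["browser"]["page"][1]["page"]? 69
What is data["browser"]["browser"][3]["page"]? 51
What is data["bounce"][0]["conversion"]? False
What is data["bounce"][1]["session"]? "sess_86730"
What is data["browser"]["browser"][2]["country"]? "AU"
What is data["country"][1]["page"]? "/blog"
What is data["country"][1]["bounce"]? 0.38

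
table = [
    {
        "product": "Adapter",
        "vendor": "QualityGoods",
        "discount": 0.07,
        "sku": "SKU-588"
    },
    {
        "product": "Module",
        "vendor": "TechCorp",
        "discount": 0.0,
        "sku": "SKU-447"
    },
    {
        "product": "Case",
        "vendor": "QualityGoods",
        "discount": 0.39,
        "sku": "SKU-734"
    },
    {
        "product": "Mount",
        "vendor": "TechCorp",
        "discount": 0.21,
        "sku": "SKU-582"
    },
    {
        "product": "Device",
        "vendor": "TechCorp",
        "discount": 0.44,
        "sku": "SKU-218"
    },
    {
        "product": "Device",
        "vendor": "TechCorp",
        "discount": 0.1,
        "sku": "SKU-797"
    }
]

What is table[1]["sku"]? "SKU-447"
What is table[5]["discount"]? 0.1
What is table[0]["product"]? "Adapter"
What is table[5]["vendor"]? "TechCorp"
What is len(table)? 6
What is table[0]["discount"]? 0.07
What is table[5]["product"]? "Device"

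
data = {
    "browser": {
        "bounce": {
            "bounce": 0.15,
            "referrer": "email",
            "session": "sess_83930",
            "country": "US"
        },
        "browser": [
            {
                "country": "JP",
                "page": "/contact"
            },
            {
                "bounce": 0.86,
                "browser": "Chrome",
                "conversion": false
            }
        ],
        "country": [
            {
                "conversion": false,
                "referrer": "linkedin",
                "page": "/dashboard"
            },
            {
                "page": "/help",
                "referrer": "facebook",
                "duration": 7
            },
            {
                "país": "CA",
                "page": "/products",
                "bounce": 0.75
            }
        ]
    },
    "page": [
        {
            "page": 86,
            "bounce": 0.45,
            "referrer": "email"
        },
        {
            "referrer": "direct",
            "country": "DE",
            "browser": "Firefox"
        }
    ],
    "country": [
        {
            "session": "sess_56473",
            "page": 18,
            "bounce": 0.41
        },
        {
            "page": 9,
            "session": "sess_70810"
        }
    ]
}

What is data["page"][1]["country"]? "DE"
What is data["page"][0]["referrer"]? "email"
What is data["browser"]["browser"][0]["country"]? "JP"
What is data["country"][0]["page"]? 18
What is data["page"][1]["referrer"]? "direct"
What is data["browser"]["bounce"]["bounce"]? 0.15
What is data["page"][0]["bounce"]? 0.45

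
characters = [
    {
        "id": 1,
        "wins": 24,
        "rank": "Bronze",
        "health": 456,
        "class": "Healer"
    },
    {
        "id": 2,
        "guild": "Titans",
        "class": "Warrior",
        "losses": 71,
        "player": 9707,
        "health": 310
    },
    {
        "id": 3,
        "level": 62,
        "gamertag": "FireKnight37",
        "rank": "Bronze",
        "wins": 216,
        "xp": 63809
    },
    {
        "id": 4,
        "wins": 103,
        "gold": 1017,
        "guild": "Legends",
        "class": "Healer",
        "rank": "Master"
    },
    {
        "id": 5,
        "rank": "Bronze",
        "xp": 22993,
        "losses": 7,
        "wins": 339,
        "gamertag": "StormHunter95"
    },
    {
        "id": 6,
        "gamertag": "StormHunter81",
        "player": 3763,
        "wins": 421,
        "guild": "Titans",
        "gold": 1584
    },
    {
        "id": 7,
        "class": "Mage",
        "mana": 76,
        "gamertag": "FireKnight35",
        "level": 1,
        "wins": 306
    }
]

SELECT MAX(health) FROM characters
456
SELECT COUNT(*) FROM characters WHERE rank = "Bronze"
3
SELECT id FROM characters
[1, 2, 3, 4, 5, 6, 7]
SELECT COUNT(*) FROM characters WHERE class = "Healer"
2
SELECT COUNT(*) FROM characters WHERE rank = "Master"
1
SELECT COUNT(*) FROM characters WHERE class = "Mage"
1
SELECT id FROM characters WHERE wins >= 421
[6]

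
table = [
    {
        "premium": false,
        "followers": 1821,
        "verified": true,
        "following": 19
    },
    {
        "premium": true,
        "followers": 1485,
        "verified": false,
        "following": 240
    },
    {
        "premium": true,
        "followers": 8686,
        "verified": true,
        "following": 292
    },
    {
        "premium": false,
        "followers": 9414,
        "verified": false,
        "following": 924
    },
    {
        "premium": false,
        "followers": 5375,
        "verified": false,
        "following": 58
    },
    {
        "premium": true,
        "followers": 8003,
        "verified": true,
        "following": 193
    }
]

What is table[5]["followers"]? 8003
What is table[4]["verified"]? False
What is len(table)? 6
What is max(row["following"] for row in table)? 924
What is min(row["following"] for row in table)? 19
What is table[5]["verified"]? True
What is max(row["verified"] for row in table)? True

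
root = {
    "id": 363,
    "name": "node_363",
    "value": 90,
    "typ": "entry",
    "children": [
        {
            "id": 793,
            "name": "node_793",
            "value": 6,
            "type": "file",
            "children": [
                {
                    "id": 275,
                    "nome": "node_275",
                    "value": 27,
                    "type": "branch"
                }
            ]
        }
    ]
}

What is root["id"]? 363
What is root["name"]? "node_363"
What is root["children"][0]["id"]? 793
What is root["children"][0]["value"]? 6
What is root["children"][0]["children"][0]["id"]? 275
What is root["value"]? 90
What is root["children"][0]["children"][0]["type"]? "branch"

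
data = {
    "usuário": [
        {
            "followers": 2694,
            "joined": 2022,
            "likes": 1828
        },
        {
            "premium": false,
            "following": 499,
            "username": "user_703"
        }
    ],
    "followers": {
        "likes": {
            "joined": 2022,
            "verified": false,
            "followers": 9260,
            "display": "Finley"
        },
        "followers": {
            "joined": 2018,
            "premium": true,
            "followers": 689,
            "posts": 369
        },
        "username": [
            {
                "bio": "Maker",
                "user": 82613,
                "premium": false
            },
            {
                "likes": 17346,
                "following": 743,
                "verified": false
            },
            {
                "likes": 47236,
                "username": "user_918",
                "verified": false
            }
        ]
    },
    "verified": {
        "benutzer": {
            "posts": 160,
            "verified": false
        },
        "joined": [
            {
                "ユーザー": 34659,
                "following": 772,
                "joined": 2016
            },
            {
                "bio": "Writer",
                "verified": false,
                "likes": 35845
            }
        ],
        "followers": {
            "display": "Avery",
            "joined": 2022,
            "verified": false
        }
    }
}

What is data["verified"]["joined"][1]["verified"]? False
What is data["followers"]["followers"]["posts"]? 369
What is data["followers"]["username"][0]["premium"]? False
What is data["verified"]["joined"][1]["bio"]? "Writer"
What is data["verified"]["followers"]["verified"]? False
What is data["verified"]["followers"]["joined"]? 2022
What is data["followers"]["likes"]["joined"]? 2022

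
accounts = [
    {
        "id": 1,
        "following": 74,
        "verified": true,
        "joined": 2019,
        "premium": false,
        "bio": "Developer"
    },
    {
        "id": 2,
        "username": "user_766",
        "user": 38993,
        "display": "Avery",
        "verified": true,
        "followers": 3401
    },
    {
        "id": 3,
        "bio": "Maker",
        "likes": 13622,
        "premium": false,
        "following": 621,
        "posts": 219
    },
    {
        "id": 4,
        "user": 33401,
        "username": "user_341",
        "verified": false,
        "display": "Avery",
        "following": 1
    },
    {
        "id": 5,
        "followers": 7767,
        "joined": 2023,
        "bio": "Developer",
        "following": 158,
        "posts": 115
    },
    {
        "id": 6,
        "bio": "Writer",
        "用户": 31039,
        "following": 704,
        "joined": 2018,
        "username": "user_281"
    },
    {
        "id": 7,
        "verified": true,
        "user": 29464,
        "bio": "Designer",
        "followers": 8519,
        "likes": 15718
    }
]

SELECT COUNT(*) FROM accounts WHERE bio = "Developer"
2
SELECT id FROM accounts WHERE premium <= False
[1, 3]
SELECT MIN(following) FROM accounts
1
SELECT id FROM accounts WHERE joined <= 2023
[1, 5, 6]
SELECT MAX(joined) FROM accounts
2023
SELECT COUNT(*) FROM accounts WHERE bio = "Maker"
1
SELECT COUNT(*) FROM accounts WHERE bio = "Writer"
1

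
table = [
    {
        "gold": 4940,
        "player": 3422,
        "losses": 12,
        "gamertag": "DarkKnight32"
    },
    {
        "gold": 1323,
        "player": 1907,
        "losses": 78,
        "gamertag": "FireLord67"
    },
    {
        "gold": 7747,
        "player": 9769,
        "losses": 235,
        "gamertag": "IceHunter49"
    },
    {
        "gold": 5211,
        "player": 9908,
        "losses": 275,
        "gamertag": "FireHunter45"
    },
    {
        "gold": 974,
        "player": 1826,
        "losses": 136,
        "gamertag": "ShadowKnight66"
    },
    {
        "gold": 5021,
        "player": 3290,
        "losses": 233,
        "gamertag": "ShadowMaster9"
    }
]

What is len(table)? 6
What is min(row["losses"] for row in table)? 12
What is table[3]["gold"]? 5211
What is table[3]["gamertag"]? "FireHunter45"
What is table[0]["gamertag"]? "DarkKnight32"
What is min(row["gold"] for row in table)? 974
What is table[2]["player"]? 9769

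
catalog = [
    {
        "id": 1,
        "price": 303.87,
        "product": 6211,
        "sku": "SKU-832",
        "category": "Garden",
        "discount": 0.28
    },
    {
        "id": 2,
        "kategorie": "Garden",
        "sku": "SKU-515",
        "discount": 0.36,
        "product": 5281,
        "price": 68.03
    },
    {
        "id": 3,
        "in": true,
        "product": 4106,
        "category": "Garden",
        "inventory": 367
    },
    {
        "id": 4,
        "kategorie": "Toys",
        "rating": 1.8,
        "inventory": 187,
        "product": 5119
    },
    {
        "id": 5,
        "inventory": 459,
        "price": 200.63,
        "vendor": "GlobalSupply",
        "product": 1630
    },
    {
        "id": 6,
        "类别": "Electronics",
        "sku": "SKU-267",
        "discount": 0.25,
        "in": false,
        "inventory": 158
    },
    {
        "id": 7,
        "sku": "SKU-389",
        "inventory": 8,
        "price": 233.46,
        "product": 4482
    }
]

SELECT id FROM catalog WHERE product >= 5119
[1, 2, 4]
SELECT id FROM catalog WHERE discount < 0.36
[1, 6]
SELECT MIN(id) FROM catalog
1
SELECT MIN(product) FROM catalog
1630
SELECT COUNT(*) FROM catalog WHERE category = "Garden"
2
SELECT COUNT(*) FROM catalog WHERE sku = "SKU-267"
1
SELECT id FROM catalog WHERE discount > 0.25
[1, 2]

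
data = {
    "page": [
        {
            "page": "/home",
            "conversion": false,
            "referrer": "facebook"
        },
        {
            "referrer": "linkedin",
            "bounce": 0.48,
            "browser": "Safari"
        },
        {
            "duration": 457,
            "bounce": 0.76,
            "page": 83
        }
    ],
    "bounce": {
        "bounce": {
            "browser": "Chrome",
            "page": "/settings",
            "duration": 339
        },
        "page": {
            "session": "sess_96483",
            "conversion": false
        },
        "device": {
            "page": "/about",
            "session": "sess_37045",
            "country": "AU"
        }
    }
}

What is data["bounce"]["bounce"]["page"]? "/settings"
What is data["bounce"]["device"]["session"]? "sess_37045"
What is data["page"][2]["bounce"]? 0.76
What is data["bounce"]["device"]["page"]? "/about"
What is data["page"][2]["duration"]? 457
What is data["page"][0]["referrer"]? "facebook"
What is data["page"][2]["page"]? 83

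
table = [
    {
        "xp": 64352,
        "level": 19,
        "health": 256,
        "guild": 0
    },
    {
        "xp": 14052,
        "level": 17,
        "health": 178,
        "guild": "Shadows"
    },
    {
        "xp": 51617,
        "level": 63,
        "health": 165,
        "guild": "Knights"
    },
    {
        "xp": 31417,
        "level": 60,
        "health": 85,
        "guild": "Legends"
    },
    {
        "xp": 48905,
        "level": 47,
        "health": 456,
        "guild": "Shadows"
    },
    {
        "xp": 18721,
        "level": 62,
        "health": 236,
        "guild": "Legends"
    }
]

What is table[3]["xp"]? 31417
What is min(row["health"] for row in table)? 85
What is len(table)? 6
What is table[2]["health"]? 165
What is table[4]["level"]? 47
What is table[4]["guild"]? "Shadows"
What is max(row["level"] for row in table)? 63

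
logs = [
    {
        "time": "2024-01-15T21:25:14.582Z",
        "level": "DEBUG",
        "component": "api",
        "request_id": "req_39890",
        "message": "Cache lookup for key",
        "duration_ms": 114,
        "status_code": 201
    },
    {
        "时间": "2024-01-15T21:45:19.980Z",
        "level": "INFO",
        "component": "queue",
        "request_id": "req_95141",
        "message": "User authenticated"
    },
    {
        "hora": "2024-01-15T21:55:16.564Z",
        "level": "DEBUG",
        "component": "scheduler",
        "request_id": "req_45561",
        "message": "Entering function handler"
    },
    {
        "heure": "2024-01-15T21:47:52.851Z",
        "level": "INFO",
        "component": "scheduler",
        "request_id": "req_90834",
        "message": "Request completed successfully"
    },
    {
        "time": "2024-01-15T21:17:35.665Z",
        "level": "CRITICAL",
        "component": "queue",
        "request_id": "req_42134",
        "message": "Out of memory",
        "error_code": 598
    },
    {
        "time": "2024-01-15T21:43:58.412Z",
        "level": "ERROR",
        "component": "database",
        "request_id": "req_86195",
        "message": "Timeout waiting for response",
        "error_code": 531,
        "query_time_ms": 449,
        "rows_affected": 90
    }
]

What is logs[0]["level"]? "DEBUG"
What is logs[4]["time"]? "2024-01-15T21:17:35.665Z"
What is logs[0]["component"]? "api"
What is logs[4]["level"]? "CRITICAL"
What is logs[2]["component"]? "scheduler"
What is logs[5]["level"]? "ERROR"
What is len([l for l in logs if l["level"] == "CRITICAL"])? 1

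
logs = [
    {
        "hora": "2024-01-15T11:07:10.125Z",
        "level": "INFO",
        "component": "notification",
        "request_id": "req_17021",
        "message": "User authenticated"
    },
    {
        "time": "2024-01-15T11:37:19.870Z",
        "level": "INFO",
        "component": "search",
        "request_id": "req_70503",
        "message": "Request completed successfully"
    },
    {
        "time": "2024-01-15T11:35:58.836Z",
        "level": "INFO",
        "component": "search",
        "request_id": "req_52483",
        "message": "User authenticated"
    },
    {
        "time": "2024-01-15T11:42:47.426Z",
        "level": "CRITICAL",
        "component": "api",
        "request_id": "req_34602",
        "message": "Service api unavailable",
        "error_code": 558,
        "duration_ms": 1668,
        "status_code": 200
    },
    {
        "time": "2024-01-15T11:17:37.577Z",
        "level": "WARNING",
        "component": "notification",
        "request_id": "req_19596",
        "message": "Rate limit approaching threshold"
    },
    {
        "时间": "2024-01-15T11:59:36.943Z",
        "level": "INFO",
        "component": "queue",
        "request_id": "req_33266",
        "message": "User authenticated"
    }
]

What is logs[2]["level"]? "INFO"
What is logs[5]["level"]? "INFO"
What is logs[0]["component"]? "notification"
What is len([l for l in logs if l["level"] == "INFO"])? 4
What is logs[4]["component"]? "notification"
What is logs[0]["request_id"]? "req_17021"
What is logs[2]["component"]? "search"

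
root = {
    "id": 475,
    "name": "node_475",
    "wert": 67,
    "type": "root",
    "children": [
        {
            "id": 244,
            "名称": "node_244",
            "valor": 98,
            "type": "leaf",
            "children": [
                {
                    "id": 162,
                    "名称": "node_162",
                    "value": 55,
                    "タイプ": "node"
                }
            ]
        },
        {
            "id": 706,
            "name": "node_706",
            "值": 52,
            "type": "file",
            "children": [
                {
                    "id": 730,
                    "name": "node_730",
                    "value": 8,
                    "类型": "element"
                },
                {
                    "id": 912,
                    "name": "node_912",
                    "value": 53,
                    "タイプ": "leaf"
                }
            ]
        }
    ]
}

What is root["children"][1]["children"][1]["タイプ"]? "leaf"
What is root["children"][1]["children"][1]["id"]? 912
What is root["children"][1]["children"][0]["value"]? 8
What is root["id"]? 475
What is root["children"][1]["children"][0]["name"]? "node_730"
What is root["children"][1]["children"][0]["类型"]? "element"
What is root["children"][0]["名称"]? "node_244"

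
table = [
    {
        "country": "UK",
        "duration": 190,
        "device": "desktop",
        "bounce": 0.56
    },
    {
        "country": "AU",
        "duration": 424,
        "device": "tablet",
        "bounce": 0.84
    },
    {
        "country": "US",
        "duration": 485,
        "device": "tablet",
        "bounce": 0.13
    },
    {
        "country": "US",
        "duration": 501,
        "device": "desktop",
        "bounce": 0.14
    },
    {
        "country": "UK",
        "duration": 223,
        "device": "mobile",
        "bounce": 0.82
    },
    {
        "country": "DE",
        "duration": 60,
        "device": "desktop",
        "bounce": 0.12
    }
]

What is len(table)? 6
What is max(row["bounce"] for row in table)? 0.84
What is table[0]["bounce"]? 0.56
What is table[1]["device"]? "tablet"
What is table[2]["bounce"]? 0.13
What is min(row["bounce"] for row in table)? 0.12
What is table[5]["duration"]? 60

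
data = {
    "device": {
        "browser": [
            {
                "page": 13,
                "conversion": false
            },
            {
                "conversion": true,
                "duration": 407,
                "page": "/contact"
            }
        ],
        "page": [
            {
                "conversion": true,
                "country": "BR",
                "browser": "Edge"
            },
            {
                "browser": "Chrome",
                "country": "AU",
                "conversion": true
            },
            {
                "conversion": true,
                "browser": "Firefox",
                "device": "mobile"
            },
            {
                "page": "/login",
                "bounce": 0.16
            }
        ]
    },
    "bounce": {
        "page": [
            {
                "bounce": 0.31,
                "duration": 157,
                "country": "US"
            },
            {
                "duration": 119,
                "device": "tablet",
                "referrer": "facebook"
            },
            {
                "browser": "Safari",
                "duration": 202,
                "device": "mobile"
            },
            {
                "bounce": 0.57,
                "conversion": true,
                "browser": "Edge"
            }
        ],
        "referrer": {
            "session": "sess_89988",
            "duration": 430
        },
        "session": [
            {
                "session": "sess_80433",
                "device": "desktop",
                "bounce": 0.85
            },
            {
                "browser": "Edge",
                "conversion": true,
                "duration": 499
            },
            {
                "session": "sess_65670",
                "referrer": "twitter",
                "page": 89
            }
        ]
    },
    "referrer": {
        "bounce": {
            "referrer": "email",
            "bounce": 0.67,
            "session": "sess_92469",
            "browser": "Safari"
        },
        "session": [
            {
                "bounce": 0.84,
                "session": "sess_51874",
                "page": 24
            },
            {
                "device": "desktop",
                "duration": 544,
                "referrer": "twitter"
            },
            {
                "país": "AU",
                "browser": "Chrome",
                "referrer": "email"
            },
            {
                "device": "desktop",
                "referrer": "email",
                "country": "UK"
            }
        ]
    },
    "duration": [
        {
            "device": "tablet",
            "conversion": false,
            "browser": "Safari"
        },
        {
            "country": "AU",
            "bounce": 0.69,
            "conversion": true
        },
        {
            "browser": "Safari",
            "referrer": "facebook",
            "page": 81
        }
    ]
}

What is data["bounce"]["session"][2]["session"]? "sess_65670"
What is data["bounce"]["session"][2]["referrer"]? "twitter"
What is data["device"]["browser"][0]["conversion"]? False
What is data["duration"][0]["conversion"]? False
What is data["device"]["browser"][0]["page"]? 13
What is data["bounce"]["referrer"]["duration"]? 430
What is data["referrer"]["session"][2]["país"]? "AU"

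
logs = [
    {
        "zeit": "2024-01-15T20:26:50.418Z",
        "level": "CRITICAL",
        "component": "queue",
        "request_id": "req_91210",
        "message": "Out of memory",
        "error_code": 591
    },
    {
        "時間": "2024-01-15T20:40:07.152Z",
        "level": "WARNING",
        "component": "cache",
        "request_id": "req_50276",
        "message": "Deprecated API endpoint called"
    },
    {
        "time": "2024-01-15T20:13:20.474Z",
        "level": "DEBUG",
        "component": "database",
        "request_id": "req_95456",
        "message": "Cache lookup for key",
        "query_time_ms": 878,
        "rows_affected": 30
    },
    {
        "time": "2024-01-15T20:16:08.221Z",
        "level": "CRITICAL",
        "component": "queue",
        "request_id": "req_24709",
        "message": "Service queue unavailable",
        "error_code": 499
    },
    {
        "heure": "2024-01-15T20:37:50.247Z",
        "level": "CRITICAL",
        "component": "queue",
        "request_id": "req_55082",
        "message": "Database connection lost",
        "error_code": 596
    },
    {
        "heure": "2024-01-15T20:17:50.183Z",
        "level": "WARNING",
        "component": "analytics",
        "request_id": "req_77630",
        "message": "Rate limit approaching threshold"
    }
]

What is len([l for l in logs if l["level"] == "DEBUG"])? 1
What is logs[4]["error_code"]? 596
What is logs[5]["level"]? "WARNING"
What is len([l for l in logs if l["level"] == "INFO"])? 0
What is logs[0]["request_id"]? "req_91210"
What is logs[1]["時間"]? "2024-01-15T20:40:07.152Z"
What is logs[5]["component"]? "analytics"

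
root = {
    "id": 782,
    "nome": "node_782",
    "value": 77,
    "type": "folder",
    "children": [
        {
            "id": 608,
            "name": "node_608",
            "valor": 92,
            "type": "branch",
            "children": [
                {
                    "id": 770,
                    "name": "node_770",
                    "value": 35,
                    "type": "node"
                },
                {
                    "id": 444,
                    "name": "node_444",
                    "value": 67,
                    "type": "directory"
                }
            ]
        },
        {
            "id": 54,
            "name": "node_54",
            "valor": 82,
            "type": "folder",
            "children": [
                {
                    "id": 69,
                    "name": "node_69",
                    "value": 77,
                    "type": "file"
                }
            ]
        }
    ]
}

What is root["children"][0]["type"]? "branch"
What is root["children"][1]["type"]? "folder"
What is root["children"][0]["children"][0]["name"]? "node_770"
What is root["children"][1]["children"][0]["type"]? "file"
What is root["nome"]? "node_782"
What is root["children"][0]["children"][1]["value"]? 67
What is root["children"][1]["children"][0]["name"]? "node_69"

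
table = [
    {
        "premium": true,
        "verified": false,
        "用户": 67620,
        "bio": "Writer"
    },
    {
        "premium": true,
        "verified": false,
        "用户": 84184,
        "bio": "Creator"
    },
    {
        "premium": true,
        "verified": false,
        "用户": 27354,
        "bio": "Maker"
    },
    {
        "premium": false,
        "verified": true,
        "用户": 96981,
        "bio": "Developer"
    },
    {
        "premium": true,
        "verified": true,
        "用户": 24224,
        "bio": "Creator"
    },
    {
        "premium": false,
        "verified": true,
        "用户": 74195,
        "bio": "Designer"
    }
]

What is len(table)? 6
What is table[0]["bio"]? "Writer"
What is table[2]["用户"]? 27354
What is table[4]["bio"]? "Creator"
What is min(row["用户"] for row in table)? 24224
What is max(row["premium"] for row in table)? True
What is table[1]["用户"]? 84184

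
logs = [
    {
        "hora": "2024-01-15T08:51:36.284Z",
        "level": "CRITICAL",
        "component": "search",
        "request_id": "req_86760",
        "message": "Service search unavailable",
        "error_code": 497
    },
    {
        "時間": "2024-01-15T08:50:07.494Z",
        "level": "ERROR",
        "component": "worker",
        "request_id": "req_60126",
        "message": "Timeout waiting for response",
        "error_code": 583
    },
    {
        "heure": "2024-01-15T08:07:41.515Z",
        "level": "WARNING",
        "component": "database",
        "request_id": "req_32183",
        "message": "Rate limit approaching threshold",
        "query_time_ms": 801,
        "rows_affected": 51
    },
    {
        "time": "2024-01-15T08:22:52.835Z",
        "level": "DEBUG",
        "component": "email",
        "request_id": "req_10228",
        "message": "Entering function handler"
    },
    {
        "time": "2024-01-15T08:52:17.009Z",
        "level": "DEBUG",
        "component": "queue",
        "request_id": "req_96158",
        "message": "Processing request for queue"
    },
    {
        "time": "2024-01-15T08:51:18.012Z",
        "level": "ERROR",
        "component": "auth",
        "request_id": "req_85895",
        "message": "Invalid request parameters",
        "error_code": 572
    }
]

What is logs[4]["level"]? "DEBUG"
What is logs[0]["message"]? "Service search unavailable"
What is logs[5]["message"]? "Invalid request parameters"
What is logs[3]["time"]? "2024-01-15T08:22:52.835Z"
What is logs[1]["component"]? "worker"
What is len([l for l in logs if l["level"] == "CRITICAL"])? 1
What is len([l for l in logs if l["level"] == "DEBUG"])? 2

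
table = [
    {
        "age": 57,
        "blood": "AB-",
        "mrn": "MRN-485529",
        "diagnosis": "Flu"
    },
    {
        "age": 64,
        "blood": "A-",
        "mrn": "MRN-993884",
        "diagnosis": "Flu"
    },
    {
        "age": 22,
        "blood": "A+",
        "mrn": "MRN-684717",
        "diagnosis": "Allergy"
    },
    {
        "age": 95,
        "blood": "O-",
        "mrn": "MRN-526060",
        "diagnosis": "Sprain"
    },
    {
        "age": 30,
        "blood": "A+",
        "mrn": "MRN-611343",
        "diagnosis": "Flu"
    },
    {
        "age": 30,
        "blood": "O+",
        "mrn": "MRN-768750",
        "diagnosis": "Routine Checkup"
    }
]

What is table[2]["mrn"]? "MRN-684717"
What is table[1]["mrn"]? "MRN-993884"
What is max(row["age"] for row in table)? 95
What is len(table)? 6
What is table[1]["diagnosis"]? "Flu"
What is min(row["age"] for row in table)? 22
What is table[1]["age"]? 64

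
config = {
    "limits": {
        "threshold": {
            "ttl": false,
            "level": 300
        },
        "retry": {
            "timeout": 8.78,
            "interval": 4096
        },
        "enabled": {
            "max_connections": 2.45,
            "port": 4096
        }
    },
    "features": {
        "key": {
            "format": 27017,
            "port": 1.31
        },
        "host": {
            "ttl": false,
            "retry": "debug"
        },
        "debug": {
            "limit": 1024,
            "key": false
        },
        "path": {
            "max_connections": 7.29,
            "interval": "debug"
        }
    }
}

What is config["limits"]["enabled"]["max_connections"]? 2.45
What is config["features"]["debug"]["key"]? False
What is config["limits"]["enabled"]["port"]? 4096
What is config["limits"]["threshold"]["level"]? 300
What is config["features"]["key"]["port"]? 1.31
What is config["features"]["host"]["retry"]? "debug"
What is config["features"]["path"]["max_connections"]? 7.29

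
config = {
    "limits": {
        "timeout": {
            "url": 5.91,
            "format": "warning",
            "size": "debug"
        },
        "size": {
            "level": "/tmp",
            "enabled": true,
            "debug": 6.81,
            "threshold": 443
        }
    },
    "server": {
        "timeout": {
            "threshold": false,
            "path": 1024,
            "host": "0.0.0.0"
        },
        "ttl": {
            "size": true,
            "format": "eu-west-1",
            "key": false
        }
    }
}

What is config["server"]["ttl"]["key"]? False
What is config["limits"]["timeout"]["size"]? "debug"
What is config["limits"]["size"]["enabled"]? True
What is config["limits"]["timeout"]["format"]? "warning"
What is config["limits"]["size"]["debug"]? 6.81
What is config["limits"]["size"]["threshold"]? 443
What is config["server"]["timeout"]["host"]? "0.0.0.0"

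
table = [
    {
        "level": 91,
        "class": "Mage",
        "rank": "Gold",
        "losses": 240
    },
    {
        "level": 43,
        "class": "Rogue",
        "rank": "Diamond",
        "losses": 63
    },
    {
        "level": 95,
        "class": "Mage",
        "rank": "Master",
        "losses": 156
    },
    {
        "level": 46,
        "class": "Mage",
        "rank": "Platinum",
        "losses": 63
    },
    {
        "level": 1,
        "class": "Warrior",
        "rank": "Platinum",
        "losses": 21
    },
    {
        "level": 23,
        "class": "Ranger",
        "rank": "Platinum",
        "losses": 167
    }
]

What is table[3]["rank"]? "Platinum"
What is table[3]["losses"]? 63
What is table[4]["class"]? "Warrior"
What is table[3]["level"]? 46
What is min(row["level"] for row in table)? 1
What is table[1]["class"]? "Rogue"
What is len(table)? 6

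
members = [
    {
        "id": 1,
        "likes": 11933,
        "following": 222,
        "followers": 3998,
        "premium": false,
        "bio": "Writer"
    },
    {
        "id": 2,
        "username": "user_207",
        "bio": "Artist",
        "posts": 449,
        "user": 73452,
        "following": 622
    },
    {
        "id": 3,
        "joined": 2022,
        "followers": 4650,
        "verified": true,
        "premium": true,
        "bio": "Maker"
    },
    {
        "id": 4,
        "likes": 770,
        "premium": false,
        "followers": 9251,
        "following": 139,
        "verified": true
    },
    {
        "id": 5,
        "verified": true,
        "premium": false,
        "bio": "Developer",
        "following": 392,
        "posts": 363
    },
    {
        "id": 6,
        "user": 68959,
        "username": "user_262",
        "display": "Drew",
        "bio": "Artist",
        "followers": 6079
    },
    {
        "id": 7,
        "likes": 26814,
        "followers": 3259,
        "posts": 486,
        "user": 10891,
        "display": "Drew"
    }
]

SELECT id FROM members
[1, 2, 3, 4, 5, 6, 7]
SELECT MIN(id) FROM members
1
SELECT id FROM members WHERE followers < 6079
[1, 3, 7]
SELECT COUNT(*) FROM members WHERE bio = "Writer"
1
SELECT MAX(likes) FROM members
26814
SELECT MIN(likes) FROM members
770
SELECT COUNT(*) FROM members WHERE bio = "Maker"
1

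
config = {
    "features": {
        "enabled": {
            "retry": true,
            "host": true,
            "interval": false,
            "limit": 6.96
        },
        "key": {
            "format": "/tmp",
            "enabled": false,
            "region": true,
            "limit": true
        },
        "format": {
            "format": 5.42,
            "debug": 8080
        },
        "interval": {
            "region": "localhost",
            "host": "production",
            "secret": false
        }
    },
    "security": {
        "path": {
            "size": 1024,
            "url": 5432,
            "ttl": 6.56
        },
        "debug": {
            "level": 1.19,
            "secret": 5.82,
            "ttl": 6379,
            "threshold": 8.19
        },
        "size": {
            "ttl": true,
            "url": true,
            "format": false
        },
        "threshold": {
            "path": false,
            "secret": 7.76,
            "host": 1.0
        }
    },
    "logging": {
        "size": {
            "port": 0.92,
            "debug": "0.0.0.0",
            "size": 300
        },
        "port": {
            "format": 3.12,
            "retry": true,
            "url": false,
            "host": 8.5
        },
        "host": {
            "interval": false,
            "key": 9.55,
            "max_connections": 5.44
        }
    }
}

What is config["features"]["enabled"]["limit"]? 6.96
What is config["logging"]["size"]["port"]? 0.92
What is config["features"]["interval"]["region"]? "localhost"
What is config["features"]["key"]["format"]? "/tmp"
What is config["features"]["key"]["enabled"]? False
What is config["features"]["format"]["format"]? 5.42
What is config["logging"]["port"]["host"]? 8.5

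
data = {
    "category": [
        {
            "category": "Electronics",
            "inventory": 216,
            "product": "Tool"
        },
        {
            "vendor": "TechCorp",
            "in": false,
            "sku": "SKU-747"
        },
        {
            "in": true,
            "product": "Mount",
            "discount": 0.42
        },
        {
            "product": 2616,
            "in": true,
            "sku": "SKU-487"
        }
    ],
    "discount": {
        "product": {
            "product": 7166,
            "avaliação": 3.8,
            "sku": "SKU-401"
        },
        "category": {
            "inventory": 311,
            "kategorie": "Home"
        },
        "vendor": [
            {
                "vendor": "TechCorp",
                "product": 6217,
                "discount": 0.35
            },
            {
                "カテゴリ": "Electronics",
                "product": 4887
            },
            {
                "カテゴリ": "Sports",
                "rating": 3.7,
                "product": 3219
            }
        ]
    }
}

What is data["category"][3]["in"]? True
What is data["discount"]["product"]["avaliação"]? 3.8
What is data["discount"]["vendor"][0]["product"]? 6217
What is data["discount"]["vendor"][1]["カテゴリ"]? "Electronics"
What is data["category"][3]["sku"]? "SKU-487"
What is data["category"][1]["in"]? False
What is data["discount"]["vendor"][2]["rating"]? 3.7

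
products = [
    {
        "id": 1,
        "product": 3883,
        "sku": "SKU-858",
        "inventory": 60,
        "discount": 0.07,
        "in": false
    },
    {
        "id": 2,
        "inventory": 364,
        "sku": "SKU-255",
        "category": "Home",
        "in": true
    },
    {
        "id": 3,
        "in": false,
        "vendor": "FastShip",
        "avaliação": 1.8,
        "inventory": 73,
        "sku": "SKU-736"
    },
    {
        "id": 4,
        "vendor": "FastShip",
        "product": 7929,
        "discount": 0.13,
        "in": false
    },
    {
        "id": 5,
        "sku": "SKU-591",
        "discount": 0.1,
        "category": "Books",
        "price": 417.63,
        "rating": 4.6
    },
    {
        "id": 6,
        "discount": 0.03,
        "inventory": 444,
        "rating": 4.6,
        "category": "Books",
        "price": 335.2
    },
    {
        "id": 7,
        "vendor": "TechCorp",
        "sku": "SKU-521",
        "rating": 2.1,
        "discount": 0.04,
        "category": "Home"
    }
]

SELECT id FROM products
[1, 2, 3, 4, 5, 6, 7]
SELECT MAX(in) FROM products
True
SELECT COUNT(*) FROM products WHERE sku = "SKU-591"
1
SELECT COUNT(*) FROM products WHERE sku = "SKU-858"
1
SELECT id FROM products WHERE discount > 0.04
[1, 4, 5]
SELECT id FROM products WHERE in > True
[]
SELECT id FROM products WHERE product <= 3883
[1]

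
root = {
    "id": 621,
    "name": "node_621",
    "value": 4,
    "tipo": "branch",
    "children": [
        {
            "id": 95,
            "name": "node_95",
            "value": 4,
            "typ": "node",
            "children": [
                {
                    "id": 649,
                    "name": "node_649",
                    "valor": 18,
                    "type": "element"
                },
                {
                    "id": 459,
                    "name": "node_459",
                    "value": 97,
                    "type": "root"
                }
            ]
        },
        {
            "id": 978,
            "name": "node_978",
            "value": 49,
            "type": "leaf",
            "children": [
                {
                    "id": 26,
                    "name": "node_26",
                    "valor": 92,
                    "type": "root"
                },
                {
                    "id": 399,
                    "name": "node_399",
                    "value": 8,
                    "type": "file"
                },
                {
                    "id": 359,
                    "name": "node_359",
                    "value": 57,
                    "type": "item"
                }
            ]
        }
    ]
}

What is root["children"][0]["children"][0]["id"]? 649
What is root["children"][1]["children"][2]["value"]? 57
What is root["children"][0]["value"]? 4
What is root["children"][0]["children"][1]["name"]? "node_459"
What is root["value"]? 4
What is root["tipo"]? "branch"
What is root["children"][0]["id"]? 95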